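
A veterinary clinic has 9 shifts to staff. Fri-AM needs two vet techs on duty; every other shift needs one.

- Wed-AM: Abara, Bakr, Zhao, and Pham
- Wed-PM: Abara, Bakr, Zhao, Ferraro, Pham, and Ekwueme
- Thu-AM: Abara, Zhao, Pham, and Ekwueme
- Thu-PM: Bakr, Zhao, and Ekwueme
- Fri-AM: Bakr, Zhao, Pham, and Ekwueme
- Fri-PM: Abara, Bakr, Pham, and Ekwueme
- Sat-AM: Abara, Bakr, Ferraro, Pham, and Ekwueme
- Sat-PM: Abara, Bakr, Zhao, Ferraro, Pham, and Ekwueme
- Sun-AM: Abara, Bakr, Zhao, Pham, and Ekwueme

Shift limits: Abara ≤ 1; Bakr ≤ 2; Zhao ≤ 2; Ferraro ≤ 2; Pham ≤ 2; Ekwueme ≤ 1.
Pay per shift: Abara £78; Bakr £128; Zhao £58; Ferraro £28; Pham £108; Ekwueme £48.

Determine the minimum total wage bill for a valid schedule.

Picking the cheapest available vet tech for each shift independently would cost £440, but that ignores the shift limits.
An optimal schedule: Wed-AM→Abara, Wed-PM→Ferraro, Thu-AM→Zhao, Thu-PM→Bakr, Fri-AM→Pham+Ekwueme, Fri-PM→Bakr, Sat-AM→Ferraro, Sat-PM→Pham, Sun-AM→Zhao.
Total: 78 + 28 + 58 + 128 + 108 + 48 + 128 + 28 + 108 + 58 = £770.

£770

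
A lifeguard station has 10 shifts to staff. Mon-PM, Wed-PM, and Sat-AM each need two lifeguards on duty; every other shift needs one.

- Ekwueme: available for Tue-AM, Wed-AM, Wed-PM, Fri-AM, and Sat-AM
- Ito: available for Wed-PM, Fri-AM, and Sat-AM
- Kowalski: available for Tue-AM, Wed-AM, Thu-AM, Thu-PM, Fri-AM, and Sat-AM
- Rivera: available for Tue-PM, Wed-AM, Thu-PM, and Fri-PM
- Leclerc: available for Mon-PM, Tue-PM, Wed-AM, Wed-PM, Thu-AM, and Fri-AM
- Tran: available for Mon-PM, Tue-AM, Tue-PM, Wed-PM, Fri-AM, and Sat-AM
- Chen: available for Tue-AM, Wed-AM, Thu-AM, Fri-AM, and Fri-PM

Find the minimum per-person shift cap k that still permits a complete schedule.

2

With 7 lifeguards and 13 worker-slots to fill, someone must work at least ⌈13/7⌉ = 2 shifts, so k ≥ 2.
k = 2 works: Mon-PM→Leclerc+Tran, Tue-AM→Ekwueme, Tue-PM→Rivera, Wed-AM→Ekwueme, Wed-PM→Ito+Leclerc, Thu-AM→Kowalski, Thu-PM→Kowalski, Fri-AM→Chen, Fri-PM→Rivera, Sat-AM→Ito+Tran.
Loads: Ekwueme 2, Ito 2, Kowalski 2, Rivera 2, Leclerc 2, Tran 2, Chen 1 — all ≤ 2.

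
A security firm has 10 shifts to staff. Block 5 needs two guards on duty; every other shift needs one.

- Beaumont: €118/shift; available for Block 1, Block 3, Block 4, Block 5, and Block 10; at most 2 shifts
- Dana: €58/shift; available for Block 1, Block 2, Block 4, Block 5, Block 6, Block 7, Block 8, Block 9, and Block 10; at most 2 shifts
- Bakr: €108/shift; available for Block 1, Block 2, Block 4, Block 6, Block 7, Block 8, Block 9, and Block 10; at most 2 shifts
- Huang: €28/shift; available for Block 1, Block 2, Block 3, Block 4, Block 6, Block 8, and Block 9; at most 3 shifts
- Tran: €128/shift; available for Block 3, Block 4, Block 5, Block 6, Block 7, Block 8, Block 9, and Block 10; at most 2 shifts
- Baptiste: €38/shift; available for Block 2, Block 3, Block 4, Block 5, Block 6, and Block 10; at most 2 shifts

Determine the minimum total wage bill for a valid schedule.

€728

Picking the cheapest available guard for each shift independently would cost €388, but that ignores the shift limits.
An optimal schedule: Block 1→Huang, Block 2→Huang, Block 3→Huang, Block 4→Beaumont, Block 5→Baptiste+Beaumont, Block 6→Baptiste, Block 7→Dana, Block 8→Dana, Block 9→Bakr, Block 10→Bakr.
Total: 28 + 28 + 28 + 118 + 38 + 118 + 38 + 58 + 58 + 108 + 108 = €728.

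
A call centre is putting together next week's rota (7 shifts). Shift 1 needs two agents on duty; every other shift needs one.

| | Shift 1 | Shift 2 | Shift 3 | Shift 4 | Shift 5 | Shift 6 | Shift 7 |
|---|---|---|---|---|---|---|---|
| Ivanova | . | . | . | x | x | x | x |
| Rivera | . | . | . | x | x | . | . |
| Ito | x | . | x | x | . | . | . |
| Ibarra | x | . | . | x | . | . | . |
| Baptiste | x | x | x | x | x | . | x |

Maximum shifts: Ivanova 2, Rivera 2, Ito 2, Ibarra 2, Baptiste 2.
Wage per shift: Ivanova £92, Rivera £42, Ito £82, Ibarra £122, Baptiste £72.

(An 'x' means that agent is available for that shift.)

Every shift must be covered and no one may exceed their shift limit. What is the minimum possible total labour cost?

£576

Shift 2 can only be covered by Baptiste, so that assignment is forced.
Shift 6 can only be covered by Ivanova, so that assignment is forced.
Picking the cheapest available agent for each shift independently would cost £546, but that ignores the shift limits.
An optimal schedule: Shift 1→Baptiste+Ito, Shift 2→Baptiste, Shift 3→Ito, Shift 4→Rivera, Shift 5→Rivera, Shift 6→Ivanova, Shift 7→Ivanova.
Total: 72 + 82 + 72 + 82 + 42 + 42 + 92 + 92 = £576.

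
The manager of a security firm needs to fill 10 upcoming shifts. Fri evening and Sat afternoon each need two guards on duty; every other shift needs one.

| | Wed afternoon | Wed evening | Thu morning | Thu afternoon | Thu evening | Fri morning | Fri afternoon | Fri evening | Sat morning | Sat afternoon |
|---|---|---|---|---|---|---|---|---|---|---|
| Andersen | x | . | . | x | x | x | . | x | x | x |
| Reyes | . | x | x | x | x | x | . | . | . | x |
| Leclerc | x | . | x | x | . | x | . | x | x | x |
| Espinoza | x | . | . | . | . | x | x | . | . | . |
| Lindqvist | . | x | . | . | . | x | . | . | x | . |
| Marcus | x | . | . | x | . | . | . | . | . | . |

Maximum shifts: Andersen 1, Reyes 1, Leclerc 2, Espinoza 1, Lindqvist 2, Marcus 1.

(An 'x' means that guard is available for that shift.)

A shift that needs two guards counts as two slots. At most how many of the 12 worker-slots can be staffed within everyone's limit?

Total capacity across all guards is 1+1+2+1+2+1 = 8, and 12 slots are needed, so at most 8 can be filled.
An assignment achieving 8: Wed afternoon→Marcus, Wed evening→Reyes, Thu morning→Leclerc, Thu evening→Andersen, Fri morning→Lindqvist, Fri afternoon→Espinoza, Fri evening→Leclerc, Sat morning→Lindqvist.
Loads: Andersen 1/1, Reyes 1/1, Leclerc 2/2, Espinoza 1/1, Lindqvist 2/2, Marcus 1/1.

8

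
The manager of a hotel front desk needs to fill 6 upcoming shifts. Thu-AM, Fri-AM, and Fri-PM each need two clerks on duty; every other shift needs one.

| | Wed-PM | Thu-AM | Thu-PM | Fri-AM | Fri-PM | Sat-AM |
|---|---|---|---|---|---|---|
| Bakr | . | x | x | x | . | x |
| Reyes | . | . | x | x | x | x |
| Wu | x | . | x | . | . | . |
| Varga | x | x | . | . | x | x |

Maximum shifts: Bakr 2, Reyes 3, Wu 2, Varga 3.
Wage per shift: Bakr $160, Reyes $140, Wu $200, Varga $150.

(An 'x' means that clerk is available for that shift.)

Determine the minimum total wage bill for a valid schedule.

Thu-AM can only be covered by Bakr and Varga, so that assignment is forced.
Fri-AM can only be covered by Bakr and Reyes, so that assignment is forced.
Fri-PM can only be covered by Reyes and Varga, so that assignment is forced.
Picking the cheapest available clerk for each shift independently would cost $1330, but that ignores the shift limits.
An optimal schedule: Wed-PM→Wu, Thu-AM→Bakr+Varga, Thu-PM→Reyes, Fri-AM→Bakr+Reyes, Fri-PM→Reyes+Varga, Sat-AM→Varga.
Total: 200 + 160 + 150 + 140 + 160 + 140 + 140 + 150 + 150 = $1390.

$1390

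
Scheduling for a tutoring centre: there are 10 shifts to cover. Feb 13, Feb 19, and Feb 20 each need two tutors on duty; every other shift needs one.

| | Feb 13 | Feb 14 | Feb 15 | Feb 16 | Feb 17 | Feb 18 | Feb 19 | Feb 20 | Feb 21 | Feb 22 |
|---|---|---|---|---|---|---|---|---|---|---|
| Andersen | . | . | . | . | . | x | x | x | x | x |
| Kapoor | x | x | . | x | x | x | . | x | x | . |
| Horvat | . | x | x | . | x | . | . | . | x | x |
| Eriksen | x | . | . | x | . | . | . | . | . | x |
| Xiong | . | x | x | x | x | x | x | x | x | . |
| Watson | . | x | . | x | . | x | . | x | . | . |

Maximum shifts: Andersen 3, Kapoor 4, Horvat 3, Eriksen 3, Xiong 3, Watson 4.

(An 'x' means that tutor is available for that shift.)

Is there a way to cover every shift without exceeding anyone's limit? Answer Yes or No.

Feb 13 can only be covered by Kapoor and Eriksen, so that assignment is forced.
Feb 19 can only be covered by Andersen and Xiong, so that assignment is forced.
One valid schedule: Feb 13→Kapoor+Eriksen, Feb 14→Kapoor, Feb 15→Horvat, Feb 16→Kapoor, Feb 17→Kapoor, Feb 18→Andersen, Feb 19→Andersen+Xiong, Feb 20→Xiong+Watson, Feb 21→Horvat, Feb 22→Andersen.
Loads: Andersen 3/3, Kapoor 4/4, Horvat 2/3, Eriksen 1/3, Xiong 2/3, Watson 1/4 — all within limits.

Yes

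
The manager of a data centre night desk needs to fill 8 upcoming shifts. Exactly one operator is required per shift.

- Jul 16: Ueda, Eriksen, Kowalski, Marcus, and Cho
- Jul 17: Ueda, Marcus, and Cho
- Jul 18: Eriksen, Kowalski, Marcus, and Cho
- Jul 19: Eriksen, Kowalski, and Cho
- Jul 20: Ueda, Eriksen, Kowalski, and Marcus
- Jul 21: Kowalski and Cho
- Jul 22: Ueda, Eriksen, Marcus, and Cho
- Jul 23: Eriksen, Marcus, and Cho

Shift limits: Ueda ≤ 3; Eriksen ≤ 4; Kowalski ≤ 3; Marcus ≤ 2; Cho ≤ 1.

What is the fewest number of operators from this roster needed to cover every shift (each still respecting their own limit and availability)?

3

8 slots to fill and no one can take more than 4, so at least ⌈8/4⌉ = 2 operators are needed.
Any 2 operators together have capacity at most 4+3 = 7 < 8 slots, so 2 can never suffice.
Ueda, Eriksen, and Kowalski alone can cover everything: Jul 16→Ueda, Jul 17→Ueda, Jul 18→Eriksen, Jul 19→Eriksen, Jul 20→Eriksen, Jul 21→Kowalski, Jul 22→Ueda, Jul 23→Eriksen.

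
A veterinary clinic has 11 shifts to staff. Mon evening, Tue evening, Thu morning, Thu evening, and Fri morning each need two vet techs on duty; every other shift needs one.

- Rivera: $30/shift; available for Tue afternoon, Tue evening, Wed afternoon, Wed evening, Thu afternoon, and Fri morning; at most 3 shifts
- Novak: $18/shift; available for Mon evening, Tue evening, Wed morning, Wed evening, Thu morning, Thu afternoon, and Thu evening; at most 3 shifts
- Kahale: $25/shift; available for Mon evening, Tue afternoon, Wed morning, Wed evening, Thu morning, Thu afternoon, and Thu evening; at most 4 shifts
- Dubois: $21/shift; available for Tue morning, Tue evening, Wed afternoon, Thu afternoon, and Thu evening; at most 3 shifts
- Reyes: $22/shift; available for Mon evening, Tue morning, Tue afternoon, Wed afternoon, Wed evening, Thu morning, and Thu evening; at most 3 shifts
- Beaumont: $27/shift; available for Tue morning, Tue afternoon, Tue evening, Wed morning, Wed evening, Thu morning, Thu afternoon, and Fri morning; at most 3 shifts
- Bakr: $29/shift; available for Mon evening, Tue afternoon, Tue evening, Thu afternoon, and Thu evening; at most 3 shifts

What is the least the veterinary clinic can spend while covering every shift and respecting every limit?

$367

Fri morning can only be covered by Rivera and Beaumont, so that assignment is forced.
Picking the cheapest available vet tech for each shift independently would cost $333, but that ignores the shift limits.
An optimal schedule: Mon evening→Novak+Kahale, Tue morning→Dubois, Tue afternoon→Reyes, Tue evening→Dubois+Beaumont, Wed morning→Novak, Wed afternoon→Dubois, Wed evening→Novak, Thu morning→Reyes+Kahale, Thu afternoon→Kahale, Thu evening→Reyes+Kahale, Fri morning→Beaumont+Rivera.
Total: 18 + 25 + 21 + 22 + 21 + 27 + 18 + 21 + 18 + 22 + 25 + 25 + 22 + 25 + 27 + 30 = $367.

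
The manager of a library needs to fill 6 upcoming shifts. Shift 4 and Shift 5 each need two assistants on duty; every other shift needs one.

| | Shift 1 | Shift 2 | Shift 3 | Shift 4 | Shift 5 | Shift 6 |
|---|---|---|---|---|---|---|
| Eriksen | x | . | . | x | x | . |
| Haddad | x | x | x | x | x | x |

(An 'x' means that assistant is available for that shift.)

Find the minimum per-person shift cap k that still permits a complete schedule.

5

With 2 assistants and 8 worker-slots to fill, someone must work at least ⌈8/2⌉ = 4 shifts, so k ≥ 4.
k = 4 fails: Shifts {Shift 2, Shift 3, Shift 4, Shift 5, Shift 6} need 7 worker-slots in total, but the assistants available for any of those shifts (Eriksen and Haddad) can supply at most 6 among them. So no valid schedule exists.
k = 5 works: Shift 1→Eriksen, Shift 2→Haddad, Shift 3→Haddad, Shift 4→Eriksen+Haddad, Shift 5→Eriksen+Haddad, Shift 6→Haddad.
Loads: Eriksen 3, Haddad 5 — all ≤ 5.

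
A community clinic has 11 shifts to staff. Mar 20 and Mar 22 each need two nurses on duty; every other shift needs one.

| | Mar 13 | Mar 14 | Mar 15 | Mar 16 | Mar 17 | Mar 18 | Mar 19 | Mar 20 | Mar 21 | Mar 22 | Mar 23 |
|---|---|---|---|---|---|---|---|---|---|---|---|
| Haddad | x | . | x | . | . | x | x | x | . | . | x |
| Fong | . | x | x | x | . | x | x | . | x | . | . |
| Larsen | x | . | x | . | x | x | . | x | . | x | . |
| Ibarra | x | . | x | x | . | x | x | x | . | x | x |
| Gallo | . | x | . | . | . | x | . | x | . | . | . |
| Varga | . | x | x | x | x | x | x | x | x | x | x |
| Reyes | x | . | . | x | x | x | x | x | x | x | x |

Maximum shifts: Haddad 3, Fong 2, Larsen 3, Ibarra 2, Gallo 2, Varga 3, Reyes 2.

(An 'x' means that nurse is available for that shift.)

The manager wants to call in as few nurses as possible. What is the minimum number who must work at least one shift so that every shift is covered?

13 slots to fill and no one can take more than 3, so at least ⌈13/3⌉ = 5 nurses are needed.
Haddad, Fong, Larsen, Ibarra, and Varga alone can cover everything: Mar 13→Haddad, Mar 14→Fong, Mar 15→Varga, Mar 16→Ibarra, Mar 17→Larsen, Mar 18→Varga, Mar 19→Haddad, Mar 20→Larsen+Varga, Mar 21→Fong, Mar 22→Larsen+Ibarra, Mar 23→Haddad.

5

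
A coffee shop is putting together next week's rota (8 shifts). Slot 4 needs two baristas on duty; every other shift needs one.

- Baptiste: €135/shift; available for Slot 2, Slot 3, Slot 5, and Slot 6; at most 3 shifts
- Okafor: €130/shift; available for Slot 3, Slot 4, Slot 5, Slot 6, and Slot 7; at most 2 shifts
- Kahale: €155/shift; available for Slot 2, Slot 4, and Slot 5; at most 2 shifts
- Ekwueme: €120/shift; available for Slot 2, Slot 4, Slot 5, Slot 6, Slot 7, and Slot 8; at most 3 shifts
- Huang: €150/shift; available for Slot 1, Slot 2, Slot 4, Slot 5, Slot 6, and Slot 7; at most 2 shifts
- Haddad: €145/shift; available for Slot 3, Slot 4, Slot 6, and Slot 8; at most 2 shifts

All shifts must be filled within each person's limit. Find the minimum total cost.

€1175

Slot 1 can only be covered by Huang, so that assignment is forced.
Picking the cheapest available barista for each shift independently would cost €1130, but that ignores the shift limits.
An optimal schedule: Slot 1→Huang, Slot 2→Baptiste, Slot 3→Okafor, Slot 4→Ekwueme+Okafor, Slot 5→Baptiste, Slot 6→Baptiste, Slot 7→Ekwueme, Slot 8→Ekwueme.
Total: 150 + 135 + 130 + 120 + 130 + 135 + 135 + 120 + 120 = €1175.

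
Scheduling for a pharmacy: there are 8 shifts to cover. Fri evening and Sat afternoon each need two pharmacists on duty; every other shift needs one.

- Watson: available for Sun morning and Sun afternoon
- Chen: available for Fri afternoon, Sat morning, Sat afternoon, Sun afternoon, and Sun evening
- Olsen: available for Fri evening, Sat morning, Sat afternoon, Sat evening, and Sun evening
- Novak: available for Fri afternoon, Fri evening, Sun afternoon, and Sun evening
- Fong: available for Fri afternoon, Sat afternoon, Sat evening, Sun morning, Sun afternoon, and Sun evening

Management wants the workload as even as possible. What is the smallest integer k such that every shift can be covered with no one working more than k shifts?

With 5 pharmacists and 10 worker-slots to fill, someone must work at least ⌈10/5⌉ = 2 shifts, so k ≥ 2.
k = 2 works: Fri afternoon→Novak, Fri evening→Olsen+Novak, Sat morning→Chen, Sat afternoon→Chen+Fong, Sat evening→Olsen, Sun morning→Watson, Sun afternoon→Watson, Sun evening→Fong.
Loads: Watson 2, Chen 2, Olsen 2, Novak 2, Fong 2 — all ≤ 2.

2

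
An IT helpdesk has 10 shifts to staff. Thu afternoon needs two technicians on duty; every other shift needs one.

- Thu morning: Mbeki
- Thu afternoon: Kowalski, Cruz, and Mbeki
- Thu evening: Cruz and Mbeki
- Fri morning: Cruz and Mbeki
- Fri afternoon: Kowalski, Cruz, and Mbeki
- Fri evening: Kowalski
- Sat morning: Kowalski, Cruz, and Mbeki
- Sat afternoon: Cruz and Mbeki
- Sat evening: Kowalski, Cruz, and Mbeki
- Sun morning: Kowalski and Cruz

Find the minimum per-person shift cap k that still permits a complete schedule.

With 3 technicians and 11 worker-slots to fill, someone must work at least ⌈11/3⌉ = 4 shifts, so k ≥ 4.
k = 4 works: Thu morning→Mbeki, Thu afternoon→Kowalski+Cruz, Thu evening→Cruz, Fri morning→Cruz, Fri afternoon→Kowalski, Fri evening→Kowalski, Sat morning→Mbeki, Sat afternoon→Cruz, Sat evening→Mbeki, Sun morning→Kowalski.
Loads: Kowalski 4, Cruz 4, Mbeki 3 — all ≤ 4.

4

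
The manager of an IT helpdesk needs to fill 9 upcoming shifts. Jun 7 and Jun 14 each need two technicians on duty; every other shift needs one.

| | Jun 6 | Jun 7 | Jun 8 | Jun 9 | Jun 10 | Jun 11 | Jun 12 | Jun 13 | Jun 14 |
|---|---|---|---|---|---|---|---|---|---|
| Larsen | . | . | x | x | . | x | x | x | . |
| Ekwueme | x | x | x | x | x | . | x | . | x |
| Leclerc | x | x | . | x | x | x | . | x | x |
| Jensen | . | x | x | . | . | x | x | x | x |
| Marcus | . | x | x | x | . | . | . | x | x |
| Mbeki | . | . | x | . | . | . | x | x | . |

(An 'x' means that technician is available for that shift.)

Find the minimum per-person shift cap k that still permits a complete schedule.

With 6 technicians and 11 worker-slots to fill, someone must work at least ⌈11/6⌉ = 2 shifts, so k ≥ 2.
k = 2 works: Jun 6→Ekwueme, Jun 7→Leclerc+Marcus, Jun 8→Jensen, Jun 9→Larsen, Jun 10→Ekwueme, Jun 11→Larsen, Jun 12→Jensen, Jun 13→Mbeki, Jun 14→Leclerc+Marcus.
Loads: Larsen 2, Ekwueme 2, Leclerc 2, Jensen 2, Marcus 2, Mbeki 1 — all ≤ 2.

2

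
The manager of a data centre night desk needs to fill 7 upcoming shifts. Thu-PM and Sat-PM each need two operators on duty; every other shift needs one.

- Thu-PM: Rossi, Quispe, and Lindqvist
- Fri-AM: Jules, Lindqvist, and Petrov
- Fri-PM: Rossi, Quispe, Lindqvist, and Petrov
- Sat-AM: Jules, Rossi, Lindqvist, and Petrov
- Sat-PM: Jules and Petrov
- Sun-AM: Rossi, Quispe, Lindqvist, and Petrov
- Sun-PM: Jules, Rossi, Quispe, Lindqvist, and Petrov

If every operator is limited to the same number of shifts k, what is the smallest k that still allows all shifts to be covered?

2

With 5 operators and 9 worker-slots to fill, someone must work at least ⌈9/5⌉ = 2 shifts, so k ≥ 2.
k = 2 works: Thu-PM→Rossi+Quispe, Fri-AM→Jules, Fri-PM→Rossi, Sat-AM→Lindqvist, Sat-PM→Jules+Petrov, Sun-AM→Quispe, Sun-PM→Lindqvist.
Loads: Jules 2, Rossi 2, Quispe 2, Lindqvist 2, Petrov 1 — all ≤ 2.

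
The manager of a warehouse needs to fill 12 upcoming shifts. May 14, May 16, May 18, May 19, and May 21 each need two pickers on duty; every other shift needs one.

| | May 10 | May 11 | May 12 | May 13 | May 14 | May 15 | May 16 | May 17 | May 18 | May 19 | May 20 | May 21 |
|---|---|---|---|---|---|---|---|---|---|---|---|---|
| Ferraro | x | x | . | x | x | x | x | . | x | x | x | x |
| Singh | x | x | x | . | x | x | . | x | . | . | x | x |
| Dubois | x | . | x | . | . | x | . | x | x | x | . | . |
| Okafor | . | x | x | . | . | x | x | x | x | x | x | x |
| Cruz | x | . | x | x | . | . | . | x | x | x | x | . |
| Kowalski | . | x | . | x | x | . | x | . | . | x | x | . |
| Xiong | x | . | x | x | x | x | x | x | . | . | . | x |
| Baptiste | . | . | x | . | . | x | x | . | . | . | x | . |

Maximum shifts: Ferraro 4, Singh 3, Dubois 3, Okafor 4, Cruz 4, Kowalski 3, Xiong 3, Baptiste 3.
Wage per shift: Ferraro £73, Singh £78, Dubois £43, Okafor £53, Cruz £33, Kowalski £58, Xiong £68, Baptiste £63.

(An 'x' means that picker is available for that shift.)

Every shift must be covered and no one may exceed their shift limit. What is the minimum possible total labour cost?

£846

Picking the cheapest available picker for each shift independently would cost £771, but that ignores the shift limits.
An optimal schedule: May 10→Cruz, May 11→Okafor, May 12→Cruz, May 13→Cruz, May 14→Kowalski+Xiong, May 15→Dubois, May 16→Kowalski+Baptiste, May 17→Cruz, May 18→Dubois+Okafor, May 19→Dubois+Kowalski, May 20→Okafor, May 21→Okafor+Xiong.
Total: 33 + 53 + 33 + 33 + 58 + 68 + 43 + 58 + 63 + 33 + 43 + 53 + 43 + 58 + 53 + 53 + 68 = £846.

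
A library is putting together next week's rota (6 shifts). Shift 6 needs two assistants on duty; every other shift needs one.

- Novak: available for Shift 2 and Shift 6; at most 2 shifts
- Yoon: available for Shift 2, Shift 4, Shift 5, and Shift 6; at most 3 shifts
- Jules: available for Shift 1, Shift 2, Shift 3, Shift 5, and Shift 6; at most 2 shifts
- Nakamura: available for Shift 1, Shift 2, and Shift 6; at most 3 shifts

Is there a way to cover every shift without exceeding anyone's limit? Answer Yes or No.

Yes

Shift 3 can only be covered by Jules, so that assignment is forced.
Shift 4 can only be covered by Yoon, so that assignment is forced.
One valid schedule: Shift 1→Jules, Shift 2→Novak, Shift 3→Jules, Shift 4→Yoon, Shift 5→Yoon, Shift 6→Novak+Yoon.
Loads: Novak 2/2, Yoon 3/3, Jules 2/2, Nakamura 0/3 — all within limits.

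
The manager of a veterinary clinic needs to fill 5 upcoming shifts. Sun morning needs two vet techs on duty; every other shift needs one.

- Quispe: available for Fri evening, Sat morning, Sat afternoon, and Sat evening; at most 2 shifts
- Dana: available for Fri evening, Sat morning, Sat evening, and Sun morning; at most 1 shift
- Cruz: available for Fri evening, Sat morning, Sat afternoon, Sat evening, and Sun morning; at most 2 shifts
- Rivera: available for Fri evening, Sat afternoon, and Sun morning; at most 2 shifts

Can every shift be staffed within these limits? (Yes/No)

One valid schedule: Fri evening→Cruz, Sat morning→Quispe, Sat afternoon→Quispe, Sat evening→Dana, Sun morning→Cruz+Rivera.
Loads: Quispe 2/2, Dana 1/1, Cruz 2/2, Rivera 1/2 — all within limits.

Yes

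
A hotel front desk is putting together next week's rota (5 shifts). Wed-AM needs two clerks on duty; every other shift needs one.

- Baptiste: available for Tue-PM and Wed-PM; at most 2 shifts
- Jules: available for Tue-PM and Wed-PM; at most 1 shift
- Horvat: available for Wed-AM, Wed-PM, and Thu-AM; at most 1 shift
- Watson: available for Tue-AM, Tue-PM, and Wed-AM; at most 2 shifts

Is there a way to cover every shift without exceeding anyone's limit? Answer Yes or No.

Total capacity is 6 and 6 slots are needed, so capacity alone doesn't rule it out.
Shifts {Wed-AM, Thu-AM} need 3 worker-slots in total, but the clerks available for any of those shifts (Horvat and Watson) can supply at most 2 among them. So no valid schedule exists.

No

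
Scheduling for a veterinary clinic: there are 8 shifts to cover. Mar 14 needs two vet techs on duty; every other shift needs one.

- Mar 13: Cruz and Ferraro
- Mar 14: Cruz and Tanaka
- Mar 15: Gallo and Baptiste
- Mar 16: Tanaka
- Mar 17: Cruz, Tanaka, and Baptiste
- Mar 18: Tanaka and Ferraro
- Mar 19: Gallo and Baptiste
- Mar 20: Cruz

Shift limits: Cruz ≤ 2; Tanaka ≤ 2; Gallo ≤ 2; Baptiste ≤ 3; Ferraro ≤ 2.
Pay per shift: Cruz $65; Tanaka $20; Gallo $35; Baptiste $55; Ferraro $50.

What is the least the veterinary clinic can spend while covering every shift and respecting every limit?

$395

Mar 14 can only be covered by Cruz and Tanaka, so that assignment is forced.
Mar 16 can only be covered by Tanaka, so that assignment is forced.
Mar 20 can only be covered by Cruz, so that assignment is forced.
Picking the cheapest available vet tech for each shift independently would cost $330, but that ignores the shift limits.
An optimal schedule: Mar 13→Ferraro, Mar 14→Cruz+Tanaka, Mar 15→Gallo, Mar 16→Tanaka, Mar 17→Baptiste, Mar 18→Ferraro, Mar 19→Gallo, Mar 20→Cruz.
Total: 50 + 65 + 20 + 35 + 20 + 55 + 50 + 35 + 65 = $395.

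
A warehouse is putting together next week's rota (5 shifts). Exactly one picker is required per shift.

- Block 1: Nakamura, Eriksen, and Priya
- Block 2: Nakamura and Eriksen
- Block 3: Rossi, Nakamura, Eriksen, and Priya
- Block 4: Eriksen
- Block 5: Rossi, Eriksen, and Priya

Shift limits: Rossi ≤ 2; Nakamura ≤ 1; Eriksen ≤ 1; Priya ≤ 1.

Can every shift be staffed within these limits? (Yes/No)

Block 4 can only be covered by Eriksen, so that assignment is forced.
One valid schedule: Block 1→Priya, Block 2→Nakamura, Block 3→Rossi, Block 4→Eriksen, Block 5→Rossi.
Loads: Rossi 2/2, Nakamura 1/1, Eriksen 1/1, Priya 1/1 — all within limits.

Yes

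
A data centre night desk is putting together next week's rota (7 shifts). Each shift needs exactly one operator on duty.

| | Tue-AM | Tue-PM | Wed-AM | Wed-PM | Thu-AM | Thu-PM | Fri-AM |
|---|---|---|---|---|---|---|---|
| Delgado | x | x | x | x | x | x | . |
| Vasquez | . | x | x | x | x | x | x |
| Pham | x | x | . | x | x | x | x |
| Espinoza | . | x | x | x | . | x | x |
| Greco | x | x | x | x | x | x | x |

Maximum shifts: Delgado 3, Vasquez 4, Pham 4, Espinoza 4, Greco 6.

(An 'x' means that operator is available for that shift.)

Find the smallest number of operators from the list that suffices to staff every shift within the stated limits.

7 slots to fill and no one can take more than 6, so at least ⌈7/6⌉ = 2 operators are needed.
Delgado and Vasquez alone can cover everything: Tue-AM→Delgado, Tue-PM→Delgado, Wed-AM→Delgado, Wed-PM→Vasquez, Thu-AM→Vasquez, Thu-PM→Vasquez, Fri-AM→Vasquez.

2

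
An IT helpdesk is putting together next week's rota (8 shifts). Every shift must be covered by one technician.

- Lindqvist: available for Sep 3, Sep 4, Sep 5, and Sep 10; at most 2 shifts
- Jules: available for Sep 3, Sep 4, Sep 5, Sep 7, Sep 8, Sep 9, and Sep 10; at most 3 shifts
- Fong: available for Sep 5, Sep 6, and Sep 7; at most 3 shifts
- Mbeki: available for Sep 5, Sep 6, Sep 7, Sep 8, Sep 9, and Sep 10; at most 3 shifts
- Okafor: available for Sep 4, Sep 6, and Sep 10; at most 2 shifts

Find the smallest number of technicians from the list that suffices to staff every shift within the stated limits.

3

8 slots to fill and no one can take more than 3, so at least ⌈8/3⌉ = 3 technicians are needed.
Lindqvist, Jules, and Fong alone can cover everything: Sep 3→Lindqvist, Sep 4→Lindqvist, Sep 5→Fong, Sep 6→Fong, Sep 7→Fong, Sep 8→Jules, Sep 9→Jules, Sep 10→Jules.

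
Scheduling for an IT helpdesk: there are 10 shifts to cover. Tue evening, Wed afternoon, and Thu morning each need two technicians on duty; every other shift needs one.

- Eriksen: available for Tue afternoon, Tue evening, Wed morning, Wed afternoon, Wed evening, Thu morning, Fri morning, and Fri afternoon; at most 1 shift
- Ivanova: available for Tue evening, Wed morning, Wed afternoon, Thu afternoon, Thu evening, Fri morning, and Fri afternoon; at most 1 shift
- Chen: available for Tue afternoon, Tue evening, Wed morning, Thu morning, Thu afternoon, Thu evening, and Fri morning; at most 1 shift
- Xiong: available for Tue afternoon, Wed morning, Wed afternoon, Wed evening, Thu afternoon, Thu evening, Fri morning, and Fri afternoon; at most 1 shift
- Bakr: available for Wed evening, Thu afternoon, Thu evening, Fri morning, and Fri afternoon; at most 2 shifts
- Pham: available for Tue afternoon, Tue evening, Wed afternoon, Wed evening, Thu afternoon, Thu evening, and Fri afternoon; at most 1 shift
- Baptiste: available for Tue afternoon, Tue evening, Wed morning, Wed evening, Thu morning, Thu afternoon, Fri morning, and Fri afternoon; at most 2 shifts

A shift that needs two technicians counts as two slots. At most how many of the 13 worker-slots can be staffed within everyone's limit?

9

Total capacity across all technicians is 1+1+1+1+2+1+2 = 9, and 13 slots are needed, so at most 9 can be filled.
An assignment achieving 9: Tue afternoon→Pham, Tue evening→Baptiste, Wed morning→Baptiste, Wed afternoon→Ivanova+Xiong, Wed evening→Bakr, Thu morning→Eriksen+Chen, Thu evening→Bakr.
Loads: Eriksen 1/1, Ivanova 1/1, Chen 1/1, Xiong 1/1, Bakr 2/2, Pham 1/1, Baptiste 2/2.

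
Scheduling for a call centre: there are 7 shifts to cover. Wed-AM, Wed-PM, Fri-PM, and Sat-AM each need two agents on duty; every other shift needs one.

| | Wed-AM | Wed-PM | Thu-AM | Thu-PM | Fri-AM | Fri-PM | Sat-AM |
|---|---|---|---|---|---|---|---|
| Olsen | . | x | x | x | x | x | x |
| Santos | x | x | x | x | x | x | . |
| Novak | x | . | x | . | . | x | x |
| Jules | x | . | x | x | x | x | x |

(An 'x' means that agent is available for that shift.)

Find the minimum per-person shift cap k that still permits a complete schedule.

3

With 4 agents and 11 worker-slots to fill, someone must work at least ⌈11/4⌉ = 3 shifts, so k ≥ 3.
k = 3 works: Wed-AM→Santos+Novak, Wed-PM→Olsen+Santos, Thu-AM→Santos, Thu-PM→Olsen, Fri-AM→Olsen, Fri-PM→Novak+Jules, Sat-AM→Novak+Jules.
Loads: Olsen 3, Santos 3, Novak 3, Jules 2 — all ≤ 3.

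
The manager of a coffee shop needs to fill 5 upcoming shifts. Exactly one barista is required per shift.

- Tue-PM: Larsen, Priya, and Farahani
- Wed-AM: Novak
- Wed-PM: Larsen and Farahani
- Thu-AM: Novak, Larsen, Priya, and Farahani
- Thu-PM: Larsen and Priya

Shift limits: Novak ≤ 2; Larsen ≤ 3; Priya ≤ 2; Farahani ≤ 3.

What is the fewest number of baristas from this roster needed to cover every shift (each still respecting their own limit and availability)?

2

5 slots to fill and no one can take more than 3, so at least ⌈5/3⌉ = 2 baristas are needed.
Novak and Larsen alone can cover everything: Tue-PM→Larsen, Wed-AM→Novak, Wed-PM→Larsen, Thu-AM→Novak, Thu-PM→Larsen.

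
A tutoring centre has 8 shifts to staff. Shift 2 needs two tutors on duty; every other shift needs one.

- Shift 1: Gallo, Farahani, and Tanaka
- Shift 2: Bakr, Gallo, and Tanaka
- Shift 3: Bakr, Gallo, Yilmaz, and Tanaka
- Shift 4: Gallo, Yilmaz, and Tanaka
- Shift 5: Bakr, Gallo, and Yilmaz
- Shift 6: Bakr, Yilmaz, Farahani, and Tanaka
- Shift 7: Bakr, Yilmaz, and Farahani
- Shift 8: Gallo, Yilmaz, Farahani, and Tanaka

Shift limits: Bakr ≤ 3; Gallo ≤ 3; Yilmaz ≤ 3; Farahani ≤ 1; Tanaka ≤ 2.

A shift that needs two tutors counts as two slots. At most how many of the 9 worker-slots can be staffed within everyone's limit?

Total capacity across all tutors is 3+3+3+1+2 = 12, and 9 slots are needed, so at most 9 can be filled.
An assignment achieving 9: Shift 1→Gallo, Shift 2→Bakr+Gallo, Shift 3→Yilmaz, Shift 4→Gallo, Shift 5→Bakr, Shift 6→Yilmaz, Shift 7→Bakr, Shift 8→Yilmaz.
Loads: Bakr 3/3, Gallo 3/3, Yilmaz 3/3, Farahani 0/1, Tanaka 0/2.

9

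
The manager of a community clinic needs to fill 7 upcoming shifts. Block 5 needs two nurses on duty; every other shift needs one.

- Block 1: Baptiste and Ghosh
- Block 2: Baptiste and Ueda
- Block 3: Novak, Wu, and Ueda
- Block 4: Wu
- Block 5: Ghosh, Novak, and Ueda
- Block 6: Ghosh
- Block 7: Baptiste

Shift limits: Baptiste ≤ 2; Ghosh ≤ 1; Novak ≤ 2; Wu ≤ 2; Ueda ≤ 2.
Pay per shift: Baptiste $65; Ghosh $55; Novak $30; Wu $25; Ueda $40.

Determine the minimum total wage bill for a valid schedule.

$345

Block 4 can only be covered by Wu, so that assignment is forced.
Block 6 can only be covered by Ghosh, so that assignment is forced.
Block 7 can only be covered by Baptiste, so that assignment is forced.
Picking the cheapest available nurse for each shift independently would cost $335, but that ignores the shift limits.
An optimal schedule: Block 1→Baptiste, Block 2→Ueda, Block 3→Wu, Block 4→Wu, Block 5→Novak+Ueda, Block 6→Ghosh, Block 7→Baptiste.
Total: 65 + 40 + 25 + 25 + 30 + 40 + 55 + 65 = $345.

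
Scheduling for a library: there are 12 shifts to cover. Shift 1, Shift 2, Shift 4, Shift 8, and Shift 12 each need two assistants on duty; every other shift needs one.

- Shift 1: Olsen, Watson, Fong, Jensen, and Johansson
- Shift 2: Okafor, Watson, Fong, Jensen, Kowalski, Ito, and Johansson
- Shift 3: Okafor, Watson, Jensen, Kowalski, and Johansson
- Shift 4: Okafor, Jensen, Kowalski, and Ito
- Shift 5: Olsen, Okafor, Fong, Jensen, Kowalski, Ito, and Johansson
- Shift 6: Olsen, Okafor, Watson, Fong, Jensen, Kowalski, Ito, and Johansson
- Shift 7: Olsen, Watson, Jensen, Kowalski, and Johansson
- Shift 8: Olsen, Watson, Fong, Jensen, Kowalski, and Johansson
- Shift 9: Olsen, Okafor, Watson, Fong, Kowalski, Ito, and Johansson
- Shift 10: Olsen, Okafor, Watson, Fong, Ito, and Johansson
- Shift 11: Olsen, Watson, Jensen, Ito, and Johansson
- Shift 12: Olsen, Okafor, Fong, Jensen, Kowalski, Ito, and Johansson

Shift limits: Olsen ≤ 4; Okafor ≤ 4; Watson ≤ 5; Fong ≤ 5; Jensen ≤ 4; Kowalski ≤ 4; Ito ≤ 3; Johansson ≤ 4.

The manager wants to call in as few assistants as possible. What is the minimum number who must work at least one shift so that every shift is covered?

4

17 slots to fill and no one can take more than 5, so at least ⌈17/5⌉ = 4 assistants are needed.
Olsen, Okafor, Watson, and Jensen alone can cover everything: Shift 1→Olsen+Watson, Shift 2→Okafor+Watson, Shift 3→Okafor, Shift 4→Okafor+Jensen, Shift 5→Olsen, Shift 6→Jensen, Shift 7→Olsen, Shift 8→Olsen+Watson, Shift 9→Watson, Shift 10→Watson, Shift 11→Jensen, Shift 12→Okafor+Jensen.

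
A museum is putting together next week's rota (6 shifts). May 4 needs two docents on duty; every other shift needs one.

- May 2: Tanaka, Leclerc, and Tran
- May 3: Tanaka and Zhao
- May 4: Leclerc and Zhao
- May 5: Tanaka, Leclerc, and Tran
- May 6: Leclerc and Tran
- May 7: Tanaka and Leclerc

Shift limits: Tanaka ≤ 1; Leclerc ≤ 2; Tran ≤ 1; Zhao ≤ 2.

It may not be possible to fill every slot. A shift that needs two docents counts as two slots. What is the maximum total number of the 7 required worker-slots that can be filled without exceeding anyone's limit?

6

Total capacity across all docents is 1+2+1+2 = 6, and 7 slots are needed, so at most 6 can be filled.
An assignment achieving 6: May 2→Tran, May 3→Zhao, May 4→Leclerc+Zhao, May 6→Leclerc, May 7→Tanaka.
Loads: Tanaka 1/1, Leclerc 2/2, Tran 1/1, Zhao 2/2.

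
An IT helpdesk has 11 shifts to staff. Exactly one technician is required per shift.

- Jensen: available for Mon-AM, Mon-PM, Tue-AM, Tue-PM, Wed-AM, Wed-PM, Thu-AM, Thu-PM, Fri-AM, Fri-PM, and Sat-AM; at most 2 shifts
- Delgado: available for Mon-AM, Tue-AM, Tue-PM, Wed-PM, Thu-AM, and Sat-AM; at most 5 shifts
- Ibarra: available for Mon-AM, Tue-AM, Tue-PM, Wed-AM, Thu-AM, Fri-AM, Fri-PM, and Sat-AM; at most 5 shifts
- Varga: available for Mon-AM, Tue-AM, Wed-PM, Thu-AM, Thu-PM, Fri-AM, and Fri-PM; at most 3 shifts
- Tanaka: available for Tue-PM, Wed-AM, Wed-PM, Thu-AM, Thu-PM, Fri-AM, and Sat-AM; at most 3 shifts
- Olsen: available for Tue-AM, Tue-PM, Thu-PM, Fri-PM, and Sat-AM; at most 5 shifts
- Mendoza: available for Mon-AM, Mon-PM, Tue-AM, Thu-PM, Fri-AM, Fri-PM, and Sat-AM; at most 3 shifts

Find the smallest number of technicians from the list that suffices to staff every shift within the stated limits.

3

11 slots to fill and no one can take more than 5, so at least ⌈11/5⌉ = 3 technicians are needed.
Jensen, Delgado, and Ibarra alone can cover everything: Mon-AM→Delgado, Mon-PM→Jensen, Tue-AM→Delgado, Tue-PM→Delgado, Wed-AM→Ibarra, Wed-PM→Delgado, Thu-AM→Delgado, Thu-PM→Jensen, Fri-AM→Ibarra, Fri-PM→Ibarra, Sat-AM→Ibarra.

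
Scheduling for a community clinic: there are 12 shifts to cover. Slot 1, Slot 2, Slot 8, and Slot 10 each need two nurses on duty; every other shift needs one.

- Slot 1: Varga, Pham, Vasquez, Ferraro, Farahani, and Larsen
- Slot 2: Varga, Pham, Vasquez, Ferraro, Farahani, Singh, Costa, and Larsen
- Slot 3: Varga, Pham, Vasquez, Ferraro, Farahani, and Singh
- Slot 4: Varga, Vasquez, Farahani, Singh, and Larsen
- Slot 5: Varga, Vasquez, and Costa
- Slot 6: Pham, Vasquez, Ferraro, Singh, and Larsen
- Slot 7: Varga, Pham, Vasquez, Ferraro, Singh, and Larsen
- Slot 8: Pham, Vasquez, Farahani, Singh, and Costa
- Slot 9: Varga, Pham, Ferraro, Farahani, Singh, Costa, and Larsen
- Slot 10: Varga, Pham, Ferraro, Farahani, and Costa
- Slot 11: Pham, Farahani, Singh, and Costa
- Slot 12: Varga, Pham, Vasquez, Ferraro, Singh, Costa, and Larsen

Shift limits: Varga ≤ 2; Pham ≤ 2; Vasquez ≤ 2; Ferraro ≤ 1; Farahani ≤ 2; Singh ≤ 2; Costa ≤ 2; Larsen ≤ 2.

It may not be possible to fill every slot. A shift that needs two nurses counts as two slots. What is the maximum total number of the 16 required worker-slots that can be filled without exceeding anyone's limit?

15

Total capacity across all nurses is 2+2+2+1+2+2+2+2 = 15, and 16 slots are needed, so at most 15 can be filled.
An assignment achieving 15: Slot 1→Vasquez+Larsen, Slot 2→Larsen, Slot 3→Singh, Slot 4→Varga, Slot 5→Varga, Slot 6→Pham, Slot 7→Singh, Slot 8→Vasquez+Farahani, Slot 9→Costa, Slot 10→Ferraro+Farahani, Slot 11→Pham, Slot 12→Costa.
Loads: Varga 2/2, Pham 2/2, Vasquez 2/2, Ferraro 1/1, Farahani 2/2, Singh 2/2, Costa 2/2, Larsen 2/2.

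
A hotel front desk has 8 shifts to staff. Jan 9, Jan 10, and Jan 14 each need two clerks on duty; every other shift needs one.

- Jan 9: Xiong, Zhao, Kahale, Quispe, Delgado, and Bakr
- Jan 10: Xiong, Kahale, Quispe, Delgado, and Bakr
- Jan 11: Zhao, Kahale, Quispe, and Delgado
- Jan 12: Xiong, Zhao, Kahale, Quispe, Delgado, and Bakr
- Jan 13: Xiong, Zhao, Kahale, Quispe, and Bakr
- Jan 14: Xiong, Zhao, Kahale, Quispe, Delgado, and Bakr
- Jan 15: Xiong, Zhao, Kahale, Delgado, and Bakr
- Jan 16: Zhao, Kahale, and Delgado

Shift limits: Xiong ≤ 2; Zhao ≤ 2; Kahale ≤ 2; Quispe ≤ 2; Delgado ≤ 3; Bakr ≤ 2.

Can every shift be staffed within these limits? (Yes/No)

One valid schedule: Jan 9→Quispe+Delgado, Jan 10→Kahale+Quispe, Jan 11→Zhao, Jan 12→Kahale, Jan 13→Xiong, Jan 14→Delgado+Bakr, Jan 15→Xiong, Jan 16→Zhao.
Loads: Xiong 2/2, Zhao 2/2, Kahale 2/2, Quispe 2/2, Delgado 2/3, Bakr 1/2 — all within limits.

Yes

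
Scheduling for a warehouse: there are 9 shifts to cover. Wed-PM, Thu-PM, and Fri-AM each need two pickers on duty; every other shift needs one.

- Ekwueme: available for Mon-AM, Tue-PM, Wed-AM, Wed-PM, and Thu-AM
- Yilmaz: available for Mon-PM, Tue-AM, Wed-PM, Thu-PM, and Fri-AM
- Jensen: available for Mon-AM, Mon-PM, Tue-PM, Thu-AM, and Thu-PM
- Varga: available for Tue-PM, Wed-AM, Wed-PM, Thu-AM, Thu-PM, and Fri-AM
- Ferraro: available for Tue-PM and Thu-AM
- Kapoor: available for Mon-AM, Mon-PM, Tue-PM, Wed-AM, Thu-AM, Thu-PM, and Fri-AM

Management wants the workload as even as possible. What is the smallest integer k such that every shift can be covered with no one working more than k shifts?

2

With 6 pickers and 12 worker-slots to fill, someone must work at least ⌈12/6⌉ = 2 shifts, so k ≥ 2.
k = 2 works: Mon-AM→Ekwueme, Mon-PM→Jensen, Tue-AM→Yilmaz, Tue-PM→Ferraro, Wed-AM→Ekwueme, Wed-PM→Yilmaz+Varga, Thu-AM→Ferraro, Thu-PM→Jensen+Kapoor, Fri-AM→Varga+Kapoor.
Loads: Ekwueme 2, Yilmaz 2, Jensen 2, Varga 2, Ferraro 2, Kapoor 2 — all ≤ 2.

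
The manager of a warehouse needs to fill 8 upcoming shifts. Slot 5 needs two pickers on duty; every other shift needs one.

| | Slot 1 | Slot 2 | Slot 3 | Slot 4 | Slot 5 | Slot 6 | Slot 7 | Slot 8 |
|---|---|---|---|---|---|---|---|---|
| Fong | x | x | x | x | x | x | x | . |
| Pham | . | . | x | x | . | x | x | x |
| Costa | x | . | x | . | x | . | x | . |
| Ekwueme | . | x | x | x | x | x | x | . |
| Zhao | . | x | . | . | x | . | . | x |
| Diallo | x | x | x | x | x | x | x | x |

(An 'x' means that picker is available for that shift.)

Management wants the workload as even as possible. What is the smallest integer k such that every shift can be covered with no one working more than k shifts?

2

With 6 pickers and 9 worker-slots to fill, someone must work at least ⌈9/6⌉ = 2 shifts, so k ≥ 2.
k = 2 works: Slot 1→Fong, Slot 2→Fong, Slot 3→Costa, Slot 4→Pham, Slot 5→Ekwueme+Zhao, Slot 6→Ekwueme, Slot 7→Costa, Slot 8→Pham.
Loads: Fong 2, Pham 2, Costa 2, Ekwueme 2, Zhao 1, Diallo 0 — all ≤ 2.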